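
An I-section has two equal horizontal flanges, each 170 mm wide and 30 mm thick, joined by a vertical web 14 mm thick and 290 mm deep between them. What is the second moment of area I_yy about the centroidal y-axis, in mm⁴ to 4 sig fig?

I_yy ≈ 2.463 × 10⁷ mm⁴

Break the section into simple shapes (no overlaps), measuring from the bottom-left corner of the bounding box.
Bottom flange: 170 × 30, A = 5 100 mm², x = 85 mm, Ī = 12 282 500 mm⁴.
Web: 14 × 290, A = 4 060 mm², x = 85 mm, Ī = 66313.3 mm⁴.
Top flange: 170 × 30, A = 5 100 mm², x = 85 mm, Ī = 12 282 500 mm⁴.
By symmetry the centroid is at mid-width, x̄ = 85 mm.
All pieces are centred on the centroidal y-axis, so I = ΣĪ = 24 631 313 mm⁴.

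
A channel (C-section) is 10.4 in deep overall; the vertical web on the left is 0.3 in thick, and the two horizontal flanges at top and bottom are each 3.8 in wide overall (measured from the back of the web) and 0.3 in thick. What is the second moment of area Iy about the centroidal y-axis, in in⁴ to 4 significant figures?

Iy ≈ 6.698 in⁴

Decompose the section into non-overlapping parts with the origin at the bottom-left of its bounding rectangle.
Web: 0.3 × 10.4, A = 3.12 in², x = 0.15 in, Ī = 0.0234 in⁴.
Top flange (beyond web): 3.5 × 0.3, A = 1.05 in², x = 2.05 in, Ī = 1.07188 in⁴.
Bottom flange (beyond web): 3.5 × 0.3, A = 1.05 in², x = 2.05 in, Ī = 1.07188 in⁴.
Centroid: x̄ = ΣA·x / ΣA = 0.914368 in.
Transfer each piece to the centroidal y-axis using Ī + A·d² with d = x − 0.914368:
  web: d = -0.764368 in → contributes +1.84629 in⁴
  top flange (beyond web): d = 1.13563 in → contributes +2.42602 in⁴
  bottom flange (beyond web): d = 1.13563 in → contributes +2.42602 in⁴
Total I = 6.69832 in⁴.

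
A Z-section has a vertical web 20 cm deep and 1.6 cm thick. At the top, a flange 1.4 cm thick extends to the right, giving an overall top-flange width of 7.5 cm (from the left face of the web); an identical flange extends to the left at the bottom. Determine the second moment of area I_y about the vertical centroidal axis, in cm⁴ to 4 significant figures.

I_y ≈ 287.1 cm⁴

Break the section into simple shapes (no overlaps), measuring from the bottom-left corner of the bounding box.
Web: 1.6 × 20, A = 32 cm², x = 6.7 cm, Ī = 6.82667 cm⁴.
Top flange (beyond web): 5.9 × 1.4, A = 8.26 cm², x = 10.45 cm, Ī = 23.9609 cm⁴.
Bottom flange (beyond web): 5.9 × 1.4, A = 8.26 cm², x = 2.95 cm, Ī = 23.9609 cm⁴.
Centroid: x̄ = ΣA·x / ΣA = 6.7 cm.
Transfer each piece to the vertical centroidal axis using Ī + A·d² with d = x − 6.7:
  web: d = 0 cm → contributes +6.82667 cm⁴
  top flange (beyond web): d = 3.75 cm → contributes +140.117 cm⁴
  bottom flange (beyond web): d = -3.75 cm → contributes +140.117 cm⁴
Total I = 287.061 cm⁴.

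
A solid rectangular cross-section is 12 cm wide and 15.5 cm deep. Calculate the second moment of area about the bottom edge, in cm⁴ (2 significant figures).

The section: 12 × 15.5, A = 186 cm², y = 7.75 cm, Ī = 3 724 cm⁴.
Transfer it to the base of the section using Ī + A·d² with d = y − 0:
  the section: d = 7.75 cm → contributes +14 896 cm⁴
Total I = 14 896 cm⁴.

I_base ≈ 1.5 × 10⁴ cm⁴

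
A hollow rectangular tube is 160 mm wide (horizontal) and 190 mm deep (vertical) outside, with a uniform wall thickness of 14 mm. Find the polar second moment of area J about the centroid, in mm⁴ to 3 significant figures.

J ≈ 7.85 × 10⁷ mm⁴

Split into non-overlapping primitives; take the origin at the lower-left of the bounding box.
Outer rectangle: 160 × 190, A = 30 400 mm², y = 95 mm, Ī = 91 453 333 mm⁴.
Inner void (subtracted): 132 × 162, A = 21 384 mm², y = 95 mm, Ī = 46 766 808 mm⁴.
By symmetry the centroid is at mid-height, ȳ = 95 mm.
All pieces are centred on the centroidal x-axis, so I = ΣĪ (holes subtracted) = 44 686 525 mm⁴.
Repeating about the centroidal y-axis gives I_y = 33 803 765 mm⁴.
Polar second moment: J = I_x + I_y = 78 490 291 mm⁴.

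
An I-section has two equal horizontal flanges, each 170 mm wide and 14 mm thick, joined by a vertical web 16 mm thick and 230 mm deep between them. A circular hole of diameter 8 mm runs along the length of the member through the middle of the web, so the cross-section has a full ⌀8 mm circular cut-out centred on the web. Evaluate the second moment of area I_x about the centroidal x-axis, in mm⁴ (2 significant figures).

I_x ≈ 8.7 × 10⁷ mm⁴

Treat the section as a set of non-overlapping primitives; coordinates are from the bounding-box lower-left.
Bottom flange: 170 × 14, A = 2 380 mm², y = 7 mm, Ī = 38 873 mm⁴.
Web: 16 × 230, A = 3 680 mm², y = 129 mm, Ī = 16 222 667 mm⁴.
Top flange: 170 × 14, A = 2 380 mm², y = 251 mm, Ī = 38 873 mm⁴.
Hole (subtracted): ⌀8, A = 50.27 mm², y = 129 mm, Ī = 201.1 mm⁴.
By symmetry the centroid is at mid-height, ȳ = 129 mm.
Transfer each piece to the centroidal x-axis using Ī + A·d² with d = y − 129:
  bottom flange: d = -122 mm → contributes +35 462 793 mm⁴
  web: d = 0 mm → contributes +16 222 667 mm⁴
  top flange: d = 122 mm → contributes +35 462 793 mm⁴
  hole: d = 0 mm → contributes −201.1 mm⁴
Total I = 87 148 052 mm⁴.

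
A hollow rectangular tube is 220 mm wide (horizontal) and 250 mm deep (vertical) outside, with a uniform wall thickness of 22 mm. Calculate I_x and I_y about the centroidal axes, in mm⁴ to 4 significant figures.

I_x ≈ 1.582 × 10⁸ mm⁴, I_y ≈ 1.282 × 10⁸ mm⁴

Treat the section as a set of non-overlapping primitives; coordinates are from the bounding-box lower-left.
Outer rectangle: 220 × 250, A = 55 000 mm², y = 125 mm, Ī = 286 458 333 mm⁴.
Inner void (subtracted): 176 × 206, A = 36 256 mm², y = 125 mm, Ī = 128 213 301 mm⁴.
By symmetry the centroid is at mid-height, ȳ = 125 mm.
All pieces are centred on the centroidal x-axis, so I = ΣĪ (holes subtracted) = 158 245 032 mm⁴.
Repeating about the centroidal y-axis gives I_y = 128 244 512 mm⁴.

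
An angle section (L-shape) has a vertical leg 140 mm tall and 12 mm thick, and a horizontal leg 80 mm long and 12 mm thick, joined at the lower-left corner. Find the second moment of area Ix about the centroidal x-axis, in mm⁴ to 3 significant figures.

Decompose the section into non-overlapping parts with the origin at the bottom-left of its bounding rectangle.
Vertical leg: 12 × 140, A = 1 680 mm², y = 70 mm, Ī = 2 744 000 mm⁴.
Horizontal leg (remainder): 68 × 12, A = 816 mm², y = 6 mm, Ī = 9 792 mm⁴.
Centroid: ȳ = ΣA·y / ΣA = 49.077 mm.
Transfer each piece to the centroidal x-axis using Ī + A·d² with d = y − 49.077:
  vertical leg: d = 20.923 mm → contributes +3 479 462 mm⁴
  horizontal leg (remainder): d = -43.077 mm → contributes +1 523 979 mm⁴
Total I = 5 003 441 mm⁴.

Ix ≈ 5.00 × 10⁶ mm⁴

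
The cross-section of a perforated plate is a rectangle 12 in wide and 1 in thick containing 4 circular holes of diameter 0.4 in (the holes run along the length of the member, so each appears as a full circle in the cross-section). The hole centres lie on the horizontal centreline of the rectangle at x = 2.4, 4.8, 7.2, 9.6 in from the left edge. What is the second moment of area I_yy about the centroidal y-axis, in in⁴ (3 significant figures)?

Split into non-overlapping primitives; take the origin at the lower-left of the bounding box.
Plate: 12 × 1, A = 12 in², x = 6 in, Ī = 144 in⁴.
Hole 1 (subtracted): ⌀0.4, A = 0.12566 in², x = 2.4 in, Ī = 0.0012566 in⁴.
Hole 2 (subtracted): ⌀0.4, A = 0.12566 in², x = 4.8 in, Ī = 0.0012566 in⁴.
Hole 3 (subtracted): ⌀0.4, A = 0.12566 in², x = 7.2 in, Ī = 0.0012566 in⁴.
Hole 4 (subtracted): ⌀0.4, A = 0.12566 in², x = 9.6 in, Ī = 0.0012566 in⁴.
By symmetry the centroid is at mid-width, x̄ = 6 in.
Transfer each piece to the centroidal y-axis using Ī + A·d² with d = x − 6:
  plate: d = 0 in → contributes +144 in⁴
  hole 1: d = -3.6 in → contributes −1.6299 in⁴
  hole 2: d = -1.2 in → contributes −0.18221 in⁴
  hole 3: d = 1.2 in → contributes −0.18221 in⁴
  hole 4: d = 3.6 in → contributes −1.6299 in⁴
Total I = 140.38 in⁴.

I_yy ≈ 140 in⁴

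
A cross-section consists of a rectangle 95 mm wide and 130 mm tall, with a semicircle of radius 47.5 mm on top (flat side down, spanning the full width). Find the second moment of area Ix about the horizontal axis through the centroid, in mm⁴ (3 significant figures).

Ix ≈ 3.79 × 10⁷ mm⁴

Treat the section as a set of non-overlapping primitives; coordinates are from the bounding-box lower-left.
Rectangular body: 95 × 130, A = 12 350 mm², y = 65 mm, Ī = 17 392 917 mm⁴.
Semicircular cap: semicircle r = 47.5, A = 3544.1 mm², y = 150.16 mm, Ī = 558 736 mm⁴.
Centroid: ȳ = ΣA·y / ΣA = 83.989 mm.
Transfer each piece to the horizontal axis through the centroid using Ī + A·d² with d = y − 83.989:
  rectangular body: d = -18.989 mm → contributes +21 846 158 mm⁴
  semicircular cap: d = 66.171 mm → contributes +16 076 749 mm⁴
Total I = 37 922 907 mm⁴.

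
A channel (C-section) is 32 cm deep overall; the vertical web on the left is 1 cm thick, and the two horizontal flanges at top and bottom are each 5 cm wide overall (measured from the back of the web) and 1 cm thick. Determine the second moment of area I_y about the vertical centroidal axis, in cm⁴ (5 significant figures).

I_y ≈ 53.333 cm⁴

Break the section into simple shapes (no overlaps), measuring from the bottom-left corner of the bounding box.
Web: 1 × 32, A = 32 cm², x = 0.5 cm, Ī = 2.666667 cm⁴.
Top flange (beyond web): 4 × 1, A = 4 cm², x = 3 cm, Ī = 5.333333 cm⁴.
Bottom flange (beyond web): 4 × 1, A = 4 cm², x = 3 cm, Ī = 5.333333 cm⁴.
Centroid: x̄ = ΣA·x / ΣA = 1 cm.
Transfer each piece to the vertical centroidal axis using Ī + A·d² with d = x − 1:
  web: d = -0.5 cm → contributes +10.66667 cm⁴
  top flange (beyond web): d = 2 cm → contributes +21.33333 cm⁴
  bottom flange (beyond web): d = 2 cm → contributes +21.33333 cm⁴
Total I = 53.33333 cm⁴.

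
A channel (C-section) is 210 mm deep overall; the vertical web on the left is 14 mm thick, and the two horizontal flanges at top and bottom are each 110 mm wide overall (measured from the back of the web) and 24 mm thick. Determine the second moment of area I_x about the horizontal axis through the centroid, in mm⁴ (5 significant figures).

I_x ≈ 5.0880 × 10⁷ mm⁴

Break the section into simple shapes (no overlaps), measuring from the bottom-left corner of the bounding box.
Web: 14 × 210, A = 2 940 mm², y = 105 mm, Ī = 10 804 500 mm⁴.
Top flange (beyond web): 96 × 24, A = 2 304 mm², y = 198 mm, Ī = 110 592 mm⁴.
Bottom flange (beyond web): 96 × 24, A = 2 304 mm², y = 12 mm, Ī = 110 592 mm⁴.
By symmetry the centroid is at mid-height, ȳ = 105 mm.
Transfer each piece to the horizontal axis through the centroid using Ī + A·d² with d = y − 105:
  web: d = 0 mm → contributes +10 804 500 mm⁴
  top flange (beyond web): d = 93 mm → contributes +20 037 888 mm⁴
  bottom flange (beyond web): d = -93 mm → contributes +20 037 888 mm⁴
Total I = 50 880 276 mm⁴.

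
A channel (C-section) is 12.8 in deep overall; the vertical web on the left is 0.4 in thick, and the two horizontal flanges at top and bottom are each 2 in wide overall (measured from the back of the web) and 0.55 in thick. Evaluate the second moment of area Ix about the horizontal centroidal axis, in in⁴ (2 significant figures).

Ix ≈ 140 in⁴

Break the section into simple shapes (no overlaps), measuring from the bottom-left corner of the bounding box.
Web: 0.4 × 12.8, A = 5.12 in², y = 6.4 in, Ī = 69.91 in⁴.
Top flange (beyond web): 1.6 × 0.55, A = 0.88 in², y = 12.53 in, Ī = 0.02218 in⁴.
Bottom flange (beyond web): 1.6 × 0.55, A = 0.88 in², y = 0.275 in, Ī = 0.02218 in⁴.
By symmetry the centroid is at mid-height, ȳ = 6.4 in.
Transfer each piece to the horizontal centroidal axis using Ī + A·d² with d = y − 6.4:
  web: d = 0 in → contributes +69.91 in⁴
  top flange (beyond web): d = 6.125 in → contributes +33.04 in⁴
  bottom flange (beyond web): d = -6.125 in → contributes +33.04 in⁴
Total I = 136 in⁴.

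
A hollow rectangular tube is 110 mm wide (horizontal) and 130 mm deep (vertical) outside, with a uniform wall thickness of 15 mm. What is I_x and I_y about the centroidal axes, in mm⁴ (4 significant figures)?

Decompose the section into non-overlapping parts with the origin at the bottom-left of its bounding rectangle.
Outer rectangle: 110 × 130, A = 14 300 mm², y = 65 mm, Ī = 20 139 167 mm⁴.
Inner void (subtracted): 80 × 100, A = 8 000 mm², y = 65 mm, Ī = 6 666 667 mm⁴.
By symmetry the centroid is at mid-height, ȳ = 65 mm.
All pieces are centred on the centroidal x-axis, so I = ΣĪ (holes subtracted) = 13 472 500 mm⁴.
Repeating about the centroidal y-axis gives I_y = 10 152 500 mm⁴.

I_x ≈ 1.347 × 10⁷ mm⁴, I_y ≈ 1.015 × 10⁷ mm⁴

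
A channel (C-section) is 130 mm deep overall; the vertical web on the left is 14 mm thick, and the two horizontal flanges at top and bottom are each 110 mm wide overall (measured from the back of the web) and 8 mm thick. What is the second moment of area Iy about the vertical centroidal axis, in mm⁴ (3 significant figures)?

Iy ≈ 3.73 × 10⁶ mm⁴

Split into non-overlapping primitives; take the origin at the lower-left of the bounding box.
Web: 14 × 130, A = 1 820 mm², x = 7 mm, Ī = 29 727 mm⁴.
Top flange (beyond web): 96 × 8, A = 768 mm², x = 62 mm, Ī = 589 824 mm⁴.
Bottom flange (beyond web): 96 × 8, A = 768 mm², x = 62 mm, Ī = 589 824 mm⁴.
Centroid: x̄ = ΣA·x / ΣA = 32.173 mm.
Transfer each piece to the vertical centroidal axis using Ī + A·d² with d = x − 32.173:
  web: d = -25.173 mm → contributes +1 183 008 mm⁴
  top flange (beyond web): d = 29.827 mm → contributes +1 273 083 mm⁴
  bottom flange (beyond web): d = 29.827 mm → contributes +1 273 083 mm⁴
Total I = 3 729 174 mm⁴.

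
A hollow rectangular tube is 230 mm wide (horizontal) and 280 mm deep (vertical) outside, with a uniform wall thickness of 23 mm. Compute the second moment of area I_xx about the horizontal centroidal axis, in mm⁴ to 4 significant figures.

I_xx ≈ 2.243 × 10⁸ mm⁴

Decompose the section into non-overlapping parts with the origin at the bottom-left of its bounding rectangle.
Outer rectangle: 230 × 280, A = 64 400 mm², y = 140 mm, Ī = 420 746 667 mm⁴.
Inner void (subtracted): 184 × 234, A = 43 056 mm², y = 140 mm, Ī = 196 464 528 mm⁴.
By symmetry the centroid is at mid-height, ȳ = 140 mm.
All pieces are centred on the horizontal centroidal axis, so I = ΣĪ (holes subtracted) = 224 282 139 mm⁴.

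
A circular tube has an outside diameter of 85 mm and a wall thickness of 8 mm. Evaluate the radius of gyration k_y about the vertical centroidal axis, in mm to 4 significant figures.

Treat the section as a set of non-overlapping primitives; coordinates are from the bounding-box lower-left.
Outer circle: ⌀85, A = 5674.5 mm², x = 42.5 mm, Ī = 2 562 392 mm⁴.
Bore (subtracted): ⌀69, A = 3739.28 mm², x = 42.5 mm, Ī = 1 112 670 mm⁴.
By symmetry the centroid is at mid-width, x̄ = 42.5 mm.
All pieces are centred on the vertical centroidal axis, so I = ΣĪ (holes subtracted) = 1 449 722 mm⁴.
Radius of gyration: k = √(I/A) = √(1 449 722 / 1935.22) = 27.3701 mm.

k_y ≈ 27.37 mm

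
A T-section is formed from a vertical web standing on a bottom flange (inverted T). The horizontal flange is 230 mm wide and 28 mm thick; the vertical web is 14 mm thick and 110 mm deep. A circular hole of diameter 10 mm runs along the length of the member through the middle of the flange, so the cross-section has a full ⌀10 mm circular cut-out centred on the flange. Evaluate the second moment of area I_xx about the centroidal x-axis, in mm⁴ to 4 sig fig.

Split into non-overlapping primitives; take the origin at the lower-left of the bounding box.
Flange: 230 × 28, A = 6 440 mm², y = 14 mm, Ī = 420 747 mm⁴.
Web: 14 × 110, A = 1 540 mm², y = 83 mm, Ī = 1 552 833 mm⁴.
Hole (subtracted): ⌀10, A = 78.5398 mm², y = 14 mm, Ī = 490.874 mm⁴.
Centroid: ȳ = ΣA·y / ΣA = 27.4481 mm.
Transfer each piece to the centroidal x-axis using Ī + A·d² with d = y − 27.4481:
  flange: d = -13.4481 mm → contributes +1 585 438 mm⁴
  web: d = 55.5519 mm → contributes +6 305 286 mm⁴
  hole: d = -13.4481 mm → contributes −14 695 mm⁴
Total I = 7 876 029 mm⁴.

I_xx ≈ 7.876 × 10⁶ mm⁴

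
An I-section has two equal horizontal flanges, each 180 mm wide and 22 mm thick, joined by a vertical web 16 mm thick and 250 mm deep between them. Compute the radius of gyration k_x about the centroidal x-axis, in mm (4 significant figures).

Treat the section as a set of non-overlapping primitives; coordinates are from the bounding-box lower-left.
Bottom flange: 180 × 22, A = 3 960 mm², y = 11 mm, Ī = 159 720 mm⁴.
Web: 16 × 250, A = 4 000 mm², y = 147 mm, Ī = 20 833 333 mm⁴.
Top flange: 180 × 22, A = 3 960 mm², y = 283 mm, Ī = 159 720 mm⁴.
By symmetry the centroid is at mid-height, ȳ = 147 mm.
Transfer each piece to the centroidal x-axis using Ī + A·d² with d = y − 147:
  bottom flange: d = -136 mm → contributes +73 403 880 mm⁴
  web: d = 0 mm → contributes +20 833 333 mm⁴
  top flange: d = 136 mm → contributes +73 403 880 mm⁴
Total I = 167 641 093 mm⁴.
Radius of gyration: k = √(I/A) = √(167 641 093 / 11 920) = 118.591 mm.

k_x ≈ 118.6 mm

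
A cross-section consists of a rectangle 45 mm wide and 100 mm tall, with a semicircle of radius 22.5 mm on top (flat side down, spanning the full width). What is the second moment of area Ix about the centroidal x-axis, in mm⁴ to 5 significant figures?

Ix ≈ 6.1746 × 10⁶ mm⁴

Split into non-overlapping primitives; take the origin at the lower-left of the bounding box.
Rectangular body: 45 × 100, A = 4 500 mm², y = 50 mm, Ī = 3 750 000 mm⁴.
Semicircular cap: semicircle r = 22.5, A = 795.2156 mm², y = 109.5493 mm, Ī = 28129.51 mm⁴.
Centroid: ȳ = ΣA·y / ΣA = 58.94289 mm.
Transfer each piece to the centroidal x-axis using Ī + A·d² with d = y − 58.94289:
  rectangular body: d = -8.94289 mm → contributes +4 109 889 mm⁴
  semicircular cap: d = 50.60641 mm → contributes +2 064 683 mm⁴
Total I = 6 174 572 mm⁴.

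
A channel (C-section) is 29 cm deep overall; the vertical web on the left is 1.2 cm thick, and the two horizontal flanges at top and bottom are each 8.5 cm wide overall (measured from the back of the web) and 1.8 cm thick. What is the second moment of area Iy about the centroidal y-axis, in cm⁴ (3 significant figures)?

Iy ≈ 391 cm⁴

Treat the section as a set of non-overlapping primitives; coordinates are from the bounding-box lower-left.
Web: 1.2 × 29, A = 34.8 cm², x = 0.6 cm, Ī = 4.176 cm⁴.
Top flange (beyond web): 7.3 × 1.8, A = 13.14 cm², x = 4.85 cm, Ī = 58.353 cm⁴.
Bottom flange (beyond web): 7.3 × 1.8, A = 13.14 cm², x = 4.85 cm, Ī = 58.353 cm⁴.
Centroid: x̄ = ΣA·x / ΣA = 2.4286 cm.
Transfer each piece to the centroidal y-axis using Ī + A·d² with d = x − 2.4286:
  web: d = -1.8286 cm → contributes +120.54 cm⁴
  top flange (beyond web): d = 2.4214 cm → contributes +135.4 cm⁴
  bottom flange (beyond web): d = 2.4214 cm → contributes +135.4 cm⁴
Total I = 391.33 cm⁴.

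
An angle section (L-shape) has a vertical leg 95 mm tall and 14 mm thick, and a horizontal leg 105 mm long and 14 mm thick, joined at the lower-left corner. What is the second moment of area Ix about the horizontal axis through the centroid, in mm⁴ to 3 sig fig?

Decompose the section into non-overlapping parts with the origin at the bottom-left of its bounding rectangle.
Vertical leg: 14 × 95, A = 1 330 mm², y = 47.5 mm, Ī = 1 000 271 mm⁴.
Horizontal leg (remainder): 91 × 14, A = 1 274 mm², y = 7 mm, Ī = 20 809 mm⁴.
Centroid: ȳ = ΣA·y / ΣA = 27.685 mm.
Transfer each piece to the horizontal axis through the centroid using Ī + A·d² with d = y − 27.685:
  vertical leg: d = 19.815 mm → contributes +1 522 449 mm⁴
  horizontal leg (remainder): d = -20.685 mm → contributes +565 940 mm⁴
Total I = 2 088 388 mm⁴.

Ix ≈ 2.09 × 10⁶ mm⁴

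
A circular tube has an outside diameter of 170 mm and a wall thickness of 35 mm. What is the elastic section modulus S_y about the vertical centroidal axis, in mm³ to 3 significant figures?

S_y ≈ 4.25 × 10⁵ mm³

Break the section into simple shapes (no overlaps), measuring from the bottom-left corner of the bounding box.
Outer circle: ⌀170, A = 22 698 mm², x = 85 mm, Ī = 40 998 275 mm⁴.
Bore (subtracted): ⌀100, A = 7 854 mm², x = 85 mm, Ī = 4 908 739 mm⁴.
By symmetry the centroid is at mid-width, x̄ = 85 mm.
All pieces are centred on the vertical centroidal axis, so I = ΣĪ (holes subtracted) = 36 089 536 mm⁴.
Extreme fibre distance c = 85 mm; S = I/c = 424 583 mm³.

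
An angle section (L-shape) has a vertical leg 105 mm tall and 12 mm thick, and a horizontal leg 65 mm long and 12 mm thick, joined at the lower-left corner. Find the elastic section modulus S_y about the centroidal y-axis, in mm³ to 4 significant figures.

Decompose the section into non-overlapping parts with the origin at the bottom-left of its bounding rectangle.
Vertical leg: 12 × 105, A = 1 260 mm², x = 6 mm, Ī = 15 120 mm⁴.
Horizontal leg (remainder): 53 × 12, A = 636 mm², x = 38.5 mm, Ī = 148 877 mm⁴.
Centroid: x̄ = ΣA·x / ΣA = 16.9019 mm.
Transfer each piece to the centroidal y-axis using Ī + A·d² with d = x − 16.9019:
  vertical leg: d = -10.9019 mm → contributes +164 873 mm⁴
  horizontal leg (remainder): d = 21.5981 mm → contributes +445 557 mm⁴
Total I = 610 430 mm⁴.
Extreme fibre distance c = 48.0981 mm; S = I/c = 12691.3 mm³.

S_y ≈ 1.269 × 10⁴ mm³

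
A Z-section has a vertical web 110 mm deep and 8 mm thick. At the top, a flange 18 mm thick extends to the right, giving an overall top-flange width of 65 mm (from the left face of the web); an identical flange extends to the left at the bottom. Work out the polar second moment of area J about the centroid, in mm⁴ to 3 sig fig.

Decompose the section into non-overlapping parts with the origin at the bottom-left of its bounding rectangle.
Web: 8 × 110, A = 880 mm², y = 55 mm, Ī = 887 333 mm⁴.
Top flange (beyond web): 57 × 18, A = 1 026 mm², y = 101 mm, Ī = 27 702 mm⁴.
Bottom flange (beyond web): 57 × 18, A = 1 026 mm², y = 9 mm, Ī = 27 702 mm⁴.
Centroid: ȳ = ΣA·y / ΣA = 55 mm.
Transfer each piece to the centroidal x-axis using Ī + A·d² with d = y − 55:
  web: d = 0 mm → contributes +887 333 mm⁴
  top flange (beyond web): d = 46 mm → contributes +2 198 718 mm⁴
  bottom flange (beyond web): d = -46 mm → contributes +2 198 718 mm⁴
Total I = 5 284 769 mm⁴.
For the y-axis: x̄ = 61 mm.
Repeating about the centroidal y-axis gives I_y = 2 727 697 mm⁴.
Polar second moment: J = I_x + I_y = 8 012 467 mm⁴.

J ≈ 8.01 × 10⁶ mm⁴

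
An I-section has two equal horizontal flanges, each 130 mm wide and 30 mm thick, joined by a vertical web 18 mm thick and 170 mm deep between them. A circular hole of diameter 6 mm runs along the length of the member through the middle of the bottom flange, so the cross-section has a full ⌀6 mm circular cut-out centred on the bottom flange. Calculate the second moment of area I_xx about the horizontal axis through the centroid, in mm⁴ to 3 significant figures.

I_xx ≈ 8.57 × 10⁷ mm⁴

Break the section into simple shapes (no overlaps), measuring from the bottom-left corner of the bounding box.
Bottom flange: 130 × 30, A = 3 900 mm², y = 15 mm, Ī = 292 500 mm⁴.
Web: 18 × 170, A = 3 060 mm², y = 115 mm, Ī = 7 369 500 mm⁴.
Top flange: 130 × 30, A = 3 900 mm², y = 215 mm, Ī = 292 500 mm⁴.
Hole (subtracted): ⌀6, A = 28.274 mm², y = 15 mm, Ī = 63.617 mm⁴.
Centroid: ȳ = ΣA·y / ΣA = 115.26 mm.
Transfer each piece to the horizontal axis through the centroid using Ī + A·d² with d = y − 115.26:
  bottom flange: d = -100.26 mm → contributes +39 496 371 mm⁴
  web: d = -0.26103 mm → contributes +7 369 709 mm⁴
  top flange: d = 99.739 mm → contributes +39 089 160 mm⁴
  hole: d = -100.26 mm → contributes −284 285 mm⁴
Total I = 85 670 955 mm⁴.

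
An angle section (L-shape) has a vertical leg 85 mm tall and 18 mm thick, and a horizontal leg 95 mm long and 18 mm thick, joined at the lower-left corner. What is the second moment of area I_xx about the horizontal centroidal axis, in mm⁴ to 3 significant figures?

Treat the section as a set of non-overlapping primitives; coordinates are from the bounding-box lower-left.
Vertical leg: 18 × 85, A = 1 530 mm², y = 42.5 mm, Ī = 921 188 mm⁴.
Horizontal leg (remainder): 77 × 18, A = 1 386 mm², y = 9 mm, Ī = 37 422 mm⁴.
Centroid: ȳ = ΣA·y / ΣA = 26.577 mm.
Transfer each piece to the horizontal centroidal axis using Ī + A·d² with d = y − 26.577:
  vertical leg: d = 15.923 mm → contributes +1 309 099 mm⁴
  horizontal leg (remainder): d = -17.577 mm → contributes +465 636 mm⁴
Total I = 1 774 735 mm⁴.

I_xx ≈ 1.77 × 10⁶ mm⁴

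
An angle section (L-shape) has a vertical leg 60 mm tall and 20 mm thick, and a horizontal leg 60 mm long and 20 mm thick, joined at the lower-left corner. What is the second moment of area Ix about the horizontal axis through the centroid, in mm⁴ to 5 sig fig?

Split into non-overlapping primitives; take the origin at the lower-left of the bounding box.
Vertical leg: 20 × 60, A = 1 200 mm², y = 30 mm, Ī = 360 000 mm⁴.
Horizontal leg (remainder): 40 × 20, A = 800 mm², y = 10 mm, Ī = 26666.67 mm⁴.
Centroid: ȳ = ΣA·y / ΣA = 22 mm.
Transfer each piece to the horizontal axis through the centroid using Ī + A·d² with d = y − 22:
  vertical leg: d = 8 mm → contributes +436 800 mm⁴
  horizontal leg (remainder): d = -12 mm → contributes +141866.7 mm⁴
Total I = 578666.7 mm⁴.

Ix ≈ 5.7867 × 10⁵ mm⁴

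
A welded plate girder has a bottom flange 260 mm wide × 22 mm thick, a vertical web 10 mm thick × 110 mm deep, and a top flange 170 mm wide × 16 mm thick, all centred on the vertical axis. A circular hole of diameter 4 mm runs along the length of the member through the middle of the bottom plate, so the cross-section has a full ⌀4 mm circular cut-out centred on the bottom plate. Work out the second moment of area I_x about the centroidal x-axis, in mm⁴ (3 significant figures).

Decompose the section into non-overlapping parts with the origin at the bottom-left of its bounding rectangle.
Bottom plate: 260 × 22, A = 5 720 mm², y = 11 mm, Ī = 230 707 mm⁴.
Web plate: 10 × 110, A = 1 100 mm², y = 77 mm, Ī = 1 109 167 mm⁴.
Top plate: 170 × 16, A = 2 720 mm², y = 140 mm, Ī = 58 027 mm⁴.
Hole (subtracted): ⌀4, A = 12.566 mm², y = 11 mm, Ī = 12.566 mm⁴.
Centroid: ȳ = ΣA·y / ΣA = 55.448 mm.
Transfer each piece to the centroidal x-axis using Ī + A·d² with d = y − 55.448:
  bottom plate: d = -44.448 mm → contributes +11 531 527 mm⁴
  web plate: d = 21.552 mm → contributes +1 620 081 mm⁴
  top plate: d = 84.552 mm → contributes +19 503 194 mm⁴
  hole: d = -44.448 mm → contributes −24 840 mm⁴
Total I = 32 629 963 mm⁴.

I_x ≈ 3.26 × 10⁷ mm⁴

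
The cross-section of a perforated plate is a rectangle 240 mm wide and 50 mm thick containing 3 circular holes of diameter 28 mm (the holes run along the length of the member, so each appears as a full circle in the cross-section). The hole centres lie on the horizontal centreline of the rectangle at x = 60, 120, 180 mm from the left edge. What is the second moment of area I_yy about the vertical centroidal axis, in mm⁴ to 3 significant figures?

Decompose the section into non-overlapping parts with the origin at the bottom-left of its bounding rectangle.
Plate: 240 × 50, A = 12 000 mm², x = 120 mm, Ī = 57 600 000 mm⁴.
Hole 1 (subtracted): ⌀28, A = 615.75 mm², x = 60 mm, Ī = 30 172 mm⁴.
Hole 2 (subtracted): ⌀28, A = 615.75 mm², x = 120 mm, Ī = 30 172 mm⁴.
Hole 3 (subtracted): ⌀28, A = 615.75 mm², x = 180 mm, Ī = 30 172 mm⁴.
By symmetry the centroid is at mid-width, x̄ = 120 mm.
Transfer each piece to the vertical centroidal axis using Ī + A·d² with d = x − 120:
  plate: d = 0 mm → contributes +57 600 000 mm⁴
  hole 1: d = -60 mm → contributes −2 246 880 mm⁴
  hole 2: d = 0 mm → contributes −30 172 mm⁴
  hole 3: d = 60 mm → contributes −2 246 880 mm⁴
Total I = 53 076 069 mm⁴.

I_yy ≈ 5.31 × 10⁷ mm⁴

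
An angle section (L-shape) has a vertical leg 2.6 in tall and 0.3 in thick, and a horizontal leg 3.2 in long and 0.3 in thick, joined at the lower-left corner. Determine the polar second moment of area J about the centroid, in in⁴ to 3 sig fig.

J ≈ 2.66 in⁴

Break the section into simple shapes (no overlaps), measuring from the bottom-left corner of the bounding box.
Vertical leg: 0.3 × 2.6, A = 0.78 in², y = 1.3 in, Ī = 0.4394 in⁴.
Horizontal leg (remainder): 2.9 × 0.3, A = 0.87 in², y = 0.15 in, Ī = 0.006525 in⁴.
Centroid: ȳ = ΣA·y / ΣA = 0.69364 in.
Transfer each piece to the centroidal x-axis using Ī + A·d² with d = y − 0.69364:
  vertical leg: d = 0.60636 in → contributes +0.72619 in⁴
  horizontal leg (remainder): d = -0.54364 in → contributes +0.26365 in⁴
Total I = 0.98983 in⁴.
For the y-axis: x̄ = 0.99364 in.
Repeating about the centroidal y-axis gives I_y = 1.6684 in⁴.
Polar second moment: J = I_x + I_y = 2.6583 in⁴.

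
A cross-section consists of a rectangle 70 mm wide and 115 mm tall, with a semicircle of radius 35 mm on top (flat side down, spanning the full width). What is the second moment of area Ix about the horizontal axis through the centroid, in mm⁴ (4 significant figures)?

Ix ≈ 1.717 × 10⁷ mm⁴

Split into non-overlapping primitives; take the origin at the lower-left of the bounding box.
Rectangular body: 70 × 115, A = 8 050 mm², y = 57.5 mm, Ī = 8 871 771 mm⁴.
Semicircular cap: semicircle r = 35, A = 1924.23 mm², y = 129.854 mm, Ī = 164 704 mm⁴.
Centroid: ȳ = ΣA·y / ΣA = 71.4586 mm.
Transfer each piece to the horizontal axis through the centroid using Ī + A·d² with d = y − 71.4586:
  rectangular body: d = -13.9586 mm → contributes +10 440 255 mm⁴
  semicircular cap: d = 58.3959 mm → contributes +6 726 459 mm⁴
Total I = 17 166 714 mm⁴.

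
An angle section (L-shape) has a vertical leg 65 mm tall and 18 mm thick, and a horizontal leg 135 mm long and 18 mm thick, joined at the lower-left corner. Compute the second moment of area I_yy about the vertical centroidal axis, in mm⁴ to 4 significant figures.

I_yy ≈ 5.861 × 10⁶ mm⁴

Treat the section as a set of non-overlapping primitives; coordinates are from the bounding-box lower-left.
Vertical leg: 18 × 65, A = 1 170 mm², x = 9 mm, Ī = 31 590 mm⁴.
Horizontal leg (remainder): 117 × 18, A = 2 106 mm², x = 76.5 mm, Ī = 2 402 420 mm⁴.
Centroid: x̄ = ΣA·x / ΣA = 52.3929 mm.
Transfer each piece to the vertical centroidal axis using Ī + A·d² with d = x − 52.3929:
  vertical leg: d = -43.3929 mm → contributes +2 234 630 mm⁴
  horizontal leg (remainder): d = 24.1071 mm → contributes +3 626 331 mm⁴
Total I = 5 860 960 mm⁴.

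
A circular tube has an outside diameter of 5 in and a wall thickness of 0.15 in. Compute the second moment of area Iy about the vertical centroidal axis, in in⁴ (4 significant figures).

Decompose the section into non-overlapping parts with the origin at the bottom-left of its bounding rectangle.
Outer circle: ⌀5, A = 19.635 in², x = 2.5 in, Ī = 30.6796 in⁴.
Bore (subtracted): ⌀4.7, A = 17.3494 in², x = 2.5 in, Ī = 23.9531 in⁴.
By symmetry the centroid is at mid-width, x̄ = 2.5 in.
All pieces are centred on the vertical centroidal axis, so I = ΣĪ (holes subtracted) = 6.72654 in⁴.

Iy ≈ 6.727 in⁴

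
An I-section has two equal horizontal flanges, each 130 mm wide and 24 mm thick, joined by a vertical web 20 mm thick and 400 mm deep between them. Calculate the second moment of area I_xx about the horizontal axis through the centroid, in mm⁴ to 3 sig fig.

Break the section into simple shapes (no overlaps), measuring from the bottom-left corner of the bounding box.
Bottom flange: 130 × 24, A = 3 120 mm², y = 12 mm, Ī = 149 760 mm⁴.
Web: 20 × 400, A = 8 000 mm², y = 224 mm, Ī = 106 666 667 mm⁴.
Top flange: 130 × 24, A = 3 120 mm², y = 436 mm, Ī = 149 760 mm⁴.
By symmetry the centroid is at mid-height, ȳ = 224 mm.
Transfer each piece to the horizontal axis through the centroid using Ī + A·d² with d = y − 224:
  bottom flange: d = -212 mm → contributes +140 375 040 mm⁴
  web: d = 0 mm → contributes +106 666 667 mm⁴
  top flange: d = 212 mm → contributes +140 375 040 mm⁴
Total I = 387 416 747 mm⁴.

I_xx ≈ 3.87 × 10⁸ mm⁴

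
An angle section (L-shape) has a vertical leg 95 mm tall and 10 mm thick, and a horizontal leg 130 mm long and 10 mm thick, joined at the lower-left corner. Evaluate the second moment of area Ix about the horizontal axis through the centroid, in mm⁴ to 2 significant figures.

Ix ≈ 1.7 × 10⁶ mm⁴

Treat the section as a set of non-overlapping primitives; coordinates are from the bounding-box lower-left.
Vertical leg: 10 × 95, A = 950 mm², y = 47.5 mm, Ī = 714 479 mm⁴.
Horizontal leg (remainder): 120 × 10, A = 1 200 mm², y = 5 mm, Ī = 10 000 mm⁴.
Centroid: ȳ = ΣA·y / ΣA = 23.78 mm.
Transfer each piece to the horizontal axis through the centroid using Ī + A·d² with d = y − 23.78:
  vertical leg: d = 23.72 mm → contributes +1 249 028 mm⁴
  horizontal leg (remainder): d = -18.78 mm → contributes +433 184 mm⁴
Total I = 1 682 212 mm⁴.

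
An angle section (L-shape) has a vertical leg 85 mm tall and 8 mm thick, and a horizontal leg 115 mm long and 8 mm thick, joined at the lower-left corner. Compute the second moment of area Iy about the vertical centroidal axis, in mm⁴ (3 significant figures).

Decompose the section into non-overlapping parts with the origin at the bottom-left of its bounding rectangle.
Vertical leg: 8 × 85, A = 680 mm², x = 4 mm, Ī = 3626.7 mm⁴.
Horizontal leg (remainder): 107 × 8, A = 856 mm², x = 61.5 mm, Ī = 816 695 mm⁴.
Centroid: x̄ = ΣA·x / ΣA = 36.044 mm.
Transfer each piece to the vertical centroidal axis using Ī + A·d² with d = x − 36.044:
  vertical leg: d = -32.044 mm → contributes +701 875 mm⁴
  horizontal leg (remainder): d = 25.456 mm → contributes +1 371 378 mm⁴
Total I = 2 073 253 mm⁴.

Iy ≈ 2.07 × 10⁶ mm⁴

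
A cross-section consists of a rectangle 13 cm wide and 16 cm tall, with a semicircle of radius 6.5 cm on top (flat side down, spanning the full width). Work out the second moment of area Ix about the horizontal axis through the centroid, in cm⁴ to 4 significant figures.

Decompose the section into non-overlapping parts with the origin at the bottom-left of its bounding rectangle.
Rectangular body: 13 × 16, A = 208 cm², y = 8 cm, Ī = 4437.33 cm⁴.
Semicircular cap: semicircle r = 6.5, A = 66.3661 cm², y = 18.7587 cm, Ī = 195.923 cm⁴.
Centroid: ȳ = ΣA·y / ΣA = 10.6024 cm.
Transfer each piece to the horizontal axis through the centroid using Ī + A·d² with d = y − 10.6024:
  rectangular body: d = -2.60241 cm → contributes +5846.02 cm⁴
  semicircular cap: d = 8.15628 cm → contributes +4610.92 cm⁴
Total I = 10456.9 cm⁴.

Ix ≈ 1.046 × 10⁴ cm⁴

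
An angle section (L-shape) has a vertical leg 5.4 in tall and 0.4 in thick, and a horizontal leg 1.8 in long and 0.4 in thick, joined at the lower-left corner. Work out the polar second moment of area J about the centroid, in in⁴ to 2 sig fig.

J ≈ 8.5 in⁴

Treat the section as a set of non-overlapping primitives; coordinates are from the bounding-box lower-left.
Vertical leg: 0.4 × 5.4, A = 2.16 in², y = 2.7 in, Ī = 5.249 in⁴.
Horizontal leg (remainder): 1.4 × 0.4, A = 0.56 in², y = 0.2 in, Ī = 0.007467 in⁴.
Centroid: ȳ = ΣA·y / ΣA = 2.185 in.
Transfer each piece to the centroidal x-axis using Ī + A·d² with d = y − 2.185:
  vertical leg: d = 0.5147 in → contributes +5.821 in⁴
  horizontal leg (remainder): d = -1.985 in → contributes +2.215 in⁴
Total I = 8.036 in⁴.
For the y-axis: x̄ = 0.3853 in.
Repeating about the centroidal y-axis gives I_y = 0.4805 in⁴.
Polar second moment: J = I_x + I_y = 8.516 in⁴.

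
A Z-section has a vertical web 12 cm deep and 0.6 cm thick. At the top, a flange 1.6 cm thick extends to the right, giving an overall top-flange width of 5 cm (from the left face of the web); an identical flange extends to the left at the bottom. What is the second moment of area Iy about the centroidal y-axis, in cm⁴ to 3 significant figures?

Break the section into simple shapes (no overlaps), measuring from the bottom-left corner of the bounding box.
Web: 0.6 × 12, A = 7.2 cm², x = 4.7 cm, Ī = 0.216 cm⁴.
Top flange (beyond web): 4.4 × 1.6, A = 7.04 cm², x = 7.2 cm, Ī = 11.358 cm⁴.
Bottom flange (beyond web): 4.4 × 1.6, A = 7.04 cm², x = 2.2 cm, Ī = 11.358 cm⁴.
Centroid: x̄ = ΣA·x / ΣA = 4.7 cm.
Transfer each piece to the centroidal y-axis using Ī + A·d² with d = x − 4.7:
  web: d = 0 cm → contributes +0.216 cm⁴
  top flange (beyond web): d = 2.5 cm → contributes +55.358 cm⁴
  bottom flange (beyond web): d = -2.5 cm → contributes +55.358 cm⁴
Total I = 110.93 cm⁴.

Iy ≈ 111 cm⁴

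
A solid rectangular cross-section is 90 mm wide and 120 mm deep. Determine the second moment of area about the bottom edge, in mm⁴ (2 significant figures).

I_base ≈ 5.2 × 10⁷ mm⁴

The section: 90 × 120, A = 10 800 mm², y = 60 mm, Ī = 12 960 000 mm⁴.
Transfer it to the bottom edge using Ī + A·d² with d = y − 0:
  the section: d = 60 mm → contributes +51 840 000 mm⁴
Total I = 51 840 000 mm⁴.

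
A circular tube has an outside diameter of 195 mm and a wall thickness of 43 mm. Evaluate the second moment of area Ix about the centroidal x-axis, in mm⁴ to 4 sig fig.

Ix ≈ 6.405 × 10⁷ mm⁴

Split into non-overlapping primitives; take the origin at the lower-left of the bounding box.
Outer circle: ⌀195, A = 29864.8 mm², y = 97.5 mm, Ī = 70 975 481 mm⁴.
Bore (subtracted): ⌀109, A = 9331.32 mm², y = 97.5 mm, Ī = 6 929 085 mm⁴.
By symmetry the centroid is at mid-height, ȳ = 97.5 mm.
All pieces are centred on the centroidal x-axis, so I = ΣĪ (holes subtracted) = 64 046 396 mm⁴.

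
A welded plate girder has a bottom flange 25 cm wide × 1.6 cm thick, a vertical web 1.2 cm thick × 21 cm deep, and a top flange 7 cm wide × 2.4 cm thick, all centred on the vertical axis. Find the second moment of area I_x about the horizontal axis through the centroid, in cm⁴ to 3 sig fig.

I_x ≈ 7550 cm⁴

Split into non-overlapping primitives; take the origin at the lower-left of the bounding box.
Bottom plate: 25 × 1.6, A = 40 cm², y = 0.8 cm, Ī = 8.5333 cm⁴.
Web plate: 1.2 × 21, A = 25.2 cm², y = 12.1 cm, Ī = 926.1 cm⁴.
Top plate: 7 × 2.4, A = 16.8 cm², y = 23.8 cm, Ī = 8.064 cm⁴.
Centroid: ȳ = ΣA·y / ΣA = 8.9849 cm.
Transfer each piece to the horizontal axis through the centroid using Ī + A·d² with d = y − 8.9849:
  bottom plate: d = -8.1849 cm → contributes +2688.2 cm⁴
  web plate: d = 3.1151 cm → contributes +1170.6 cm⁴
  top plate: d = 14.815 cm → contributes +3695.5 cm⁴
Total I = 7554.3 cm⁴.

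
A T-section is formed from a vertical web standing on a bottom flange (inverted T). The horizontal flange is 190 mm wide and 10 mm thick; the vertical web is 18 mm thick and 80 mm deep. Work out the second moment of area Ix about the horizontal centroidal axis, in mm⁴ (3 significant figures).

Ix ≈ 2.44 × 10⁶ mm⁴

Split into non-overlapping primitives; take the origin at the lower-left of the bounding box.
Flange: 190 × 10, A = 1 900 mm², y = 5 mm, Ī = 15 833 mm⁴.
Web: 18 × 80, A = 1 440 mm², y = 50 mm, Ī = 768 000 mm⁴.
Centroid: ȳ = ΣA·y / ΣA = 24.401 mm.
Transfer each piece to the horizontal centroidal axis using Ī + A·d² with d = y − 24.401:
  flange: d = -19.401 mm → contributes +731 006 mm⁴
  web: d = 25.599 mm → contributes +1 711 630 mm⁴
Total I = 2 442 636 mm⁴.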